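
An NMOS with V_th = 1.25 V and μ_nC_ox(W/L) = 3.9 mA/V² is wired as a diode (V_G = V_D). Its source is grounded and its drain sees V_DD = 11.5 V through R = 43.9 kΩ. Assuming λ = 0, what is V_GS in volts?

V_GS = 1.59 V

With gate tied to drain, V_GS = V_DS ≥ V_GS − V_th, so the device is in saturation.
KCL at the drain: ½ k_n (V_GS − V_th)² = (V_DD − V_GS)/R.
Let x = V_GS − 1.25. Then 85.6 x² + x − 10.25 = 0, giving x = 0.34 V (positive root), so V_GS = 1.59 V.
I_D = (V_DD − V_GS)/R = (11.5 − 1.59) / 43.9 = 0.226 mA.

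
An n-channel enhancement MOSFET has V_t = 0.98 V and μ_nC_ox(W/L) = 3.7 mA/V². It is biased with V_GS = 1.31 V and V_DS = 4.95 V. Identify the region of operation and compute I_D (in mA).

Saturation; I_D = 0.201 mA

V_ov = V_GS − V_t = 1.31 − 0.98 = 0.33 V.
Since V_DS = 4.95 V ≥ V_ov = 0.33 V, the device is in saturation.
I_D = ½ k_n V_ov² = 0.5 × 3.7 × 0.33² = 0.201 mA.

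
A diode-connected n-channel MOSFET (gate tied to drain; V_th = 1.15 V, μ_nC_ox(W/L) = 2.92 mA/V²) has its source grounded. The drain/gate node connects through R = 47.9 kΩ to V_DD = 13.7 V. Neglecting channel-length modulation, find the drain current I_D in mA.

I_D = 0.253 mA

With gate tied to drain, V_GS = V_DS ≥ V_GS − V_th, so the device is in saturation.
KCL at the drain: ½ k_n (V_GS − V_th)² = (V_DD − V_GS)/R.
Let x = V_GS − 1.15. Then 69.9 x² + x − 12.55 = 0, giving x = 0.417 V (positive root), so V_GS = 1.57 V.
I_D = (V_DD − V_GS)/R = (13.7 − 1.57) / 47.9 = 0.253 mA.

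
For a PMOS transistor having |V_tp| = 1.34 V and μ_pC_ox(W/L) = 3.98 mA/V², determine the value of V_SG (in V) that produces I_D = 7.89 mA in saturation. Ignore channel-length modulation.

V_SG = 3.33 V

In saturation I_D = ½ k_p (V_SG − |V_tp|)², so V_SG − |V_tp| = √(2 I_D / k_p) = √(2 × 7.89 / 3.98) = 1.99 V.
V_SG = 1.34 + 1.99 = 3.33 V.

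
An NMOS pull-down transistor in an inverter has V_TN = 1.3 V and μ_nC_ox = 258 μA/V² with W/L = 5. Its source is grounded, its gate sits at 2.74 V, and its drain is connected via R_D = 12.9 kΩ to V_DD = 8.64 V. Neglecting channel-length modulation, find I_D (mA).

V_GS = V_G = 2.74 V, so V_ov = 2.74 − 1.3 = 1.44 V.
k_n = μ_nC_ox · (W/L) = 1.29 mA/V².
Assume saturation: I_D = ½ k_n V_ov² = 0.5 × 1.29 × 1.44² = 1.34 mA, giving V_DS = V_DD − I_D R_D = 8.64 − 1.34 × 12.9 = -8.61 V.
But -8.61 V < V_ov = 1.44 V, so the device is actually in triode.
In triode I_D = k_n[V_ov V_DS − ½ V_DS²] and I_D = (V_DD − V_DS)/R_D. Equating: 8.32 V_DS² − 24.96 V_DS + 8.64 = 0, giving V_DS = 0.399 V (the root below V_ov).
I_D = (8.64 − 0.399) / 12.9 = 0.639 mA.

I_D = 0.639 mA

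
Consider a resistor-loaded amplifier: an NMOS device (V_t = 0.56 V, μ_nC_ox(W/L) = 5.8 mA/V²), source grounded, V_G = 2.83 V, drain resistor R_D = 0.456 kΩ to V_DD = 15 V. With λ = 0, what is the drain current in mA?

V_GS = V_G = 2.83 V, so V_ov = 2.83 − 0.56 = 2.27 V.
Assume saturation: I_D = ½ k_n V_ov² = 0.5 × 5.8 × 2.27² = 14.9 mA, giving V_DS = V_DD − I_D R_D = 15 − 14.9 × 0.456 = 8.19 V.
V_DS = 8.19 V ≥ V_ov = 2.27 V, confirming saturation.

I_D = 14.9 mA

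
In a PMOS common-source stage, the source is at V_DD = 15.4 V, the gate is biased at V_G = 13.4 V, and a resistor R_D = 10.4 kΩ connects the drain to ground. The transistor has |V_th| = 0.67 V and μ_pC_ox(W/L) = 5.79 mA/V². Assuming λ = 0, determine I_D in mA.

V_SG = V_DD − V_G = 15.4 − 13.4 = 2 V, so V_ov = 2 − 0.67 = 1.33 V.
Assume saturation: I_D = ½ k_p V_ov² = 0.5 × 5.79 × 1.33² = 5.12 mA, giving V_SD = V_DD − I_D R_D = 15.4 − 5.12 × 10.4 = -37.9 V.
But -37.9 V < V_ov = 1.33 V, so the device is actually in triode.
In triode I_D = k_p[V_ov V_SD − ½ V_SD²] and I_D = (V_DD − V_SD)/R_D. Equating: 30.1 V_SD² − 81.09 V_SD + 15.4 = 0, giving V_SD = 0.206 V (the root below V_ov).
I_D = (15.4 − 0.206) / 10.4 = 1.46 mA.

I_D = 1.46 mA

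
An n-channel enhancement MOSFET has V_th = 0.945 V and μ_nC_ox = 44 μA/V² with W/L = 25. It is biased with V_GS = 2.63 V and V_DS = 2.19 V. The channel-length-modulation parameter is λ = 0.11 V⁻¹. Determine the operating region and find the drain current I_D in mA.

Saturation; I_D = 1.94 mA

k_n = μ_nC_ox · (W/L) = 1.1 mA/V².
V_ov = V_GS − V_th = 2.63 − 0.945 = 1.69 V.
Since V_DS = 2.19 V ≥ V_ov = 1.69 V, the device is in saturation.
I_D = ½ k_n V_ov² (1 + λ V_DS) = 0.5 × 1.1 × 1.69² × (1 + 0.11 × 2.19) = 1.94 mA.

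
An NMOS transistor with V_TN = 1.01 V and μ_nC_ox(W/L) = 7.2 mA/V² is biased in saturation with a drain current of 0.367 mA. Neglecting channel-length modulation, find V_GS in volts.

V_GS = 1.33 V

In saturation I_D = ½ k_n (V_GS − V_TN)², so V_GS − V_TN = √(2 I_D / k_n) = √(2 × 0.367 / 7.2) = 0.319 V.
V_GS = 1.01 + 0.319 = 1.33 V.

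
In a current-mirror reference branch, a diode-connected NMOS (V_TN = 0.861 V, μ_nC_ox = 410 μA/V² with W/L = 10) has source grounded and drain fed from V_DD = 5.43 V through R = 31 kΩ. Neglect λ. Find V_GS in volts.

With gate tied to drain, V_GS = V_DS ≥ V_GS − V_TN, so the device is in saturation.
k_n = μ_nC_ox · (W/L) = 4.1 mA/V².
KCL at the drain: ½ k_n (V_GS − V_TN)² = (V_DD − V_GS)/R.
Let x = V_GS − 0.861. Then 63.5 x² + x − 4.569 = 0, giving x = 0.26 V (positive root), so V_GS = 1.12 V.
I_D = (V_DD − V_GS)/R = (5.43 − 1.12) / 31 = 0.139 mA.

V_GS = 1.12 V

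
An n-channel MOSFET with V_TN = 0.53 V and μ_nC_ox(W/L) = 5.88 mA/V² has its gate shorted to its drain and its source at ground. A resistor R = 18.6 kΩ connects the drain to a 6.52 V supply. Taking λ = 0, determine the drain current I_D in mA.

I_D = 0.305 mA

With gate tied to drain, V_GS = V_DS ≥ V_GS − V_TN, so the device is in saturation.
KCL at the drain: ½ k_n (V_GS − V_TN)² = (V_DD − V_GS)/R.
Let x = V_GS − 0.53. Then 54.7 x² + x − 5.99 = 0, giving x = 0.322 V (positive root), so V_GS = 0.852 V.
I_D = (V_DD − V_GS)/R = (6.52 − 0.852) / 18.6 = 0.305 mA.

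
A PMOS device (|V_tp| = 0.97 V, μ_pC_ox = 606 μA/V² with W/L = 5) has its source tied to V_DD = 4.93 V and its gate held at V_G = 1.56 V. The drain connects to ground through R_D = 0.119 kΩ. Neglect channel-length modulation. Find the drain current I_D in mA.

V_SG = V_DD − V_G = 4.93 − 1.56 = 3.37 V, so V_ov = 3.37 − 0.97 = 2.4 V.
k_p = μ_pC_ox · (W/L) = 3.03 mA/V².
Assume saturation: I_D = ½ k_p V_ov² = 0.5 × 3.03 × 2.4² = 8.73 mA, giving V_SD = V_DD − I_D R_D = 4.93 − 8.73 × 0.119 = 3.89 V.
V_SD = 3.89 V ≥ V_ov = 2.4 V, confirming saturation.

I_D = 8.73 mA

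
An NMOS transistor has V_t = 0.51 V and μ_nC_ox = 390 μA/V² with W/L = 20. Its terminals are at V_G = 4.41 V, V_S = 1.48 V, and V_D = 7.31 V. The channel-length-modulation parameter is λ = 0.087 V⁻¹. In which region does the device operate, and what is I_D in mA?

V_GS = V_G − V_S = 4.41 − 1.48 = 2.93 V; V_DS = V_D − V_S = 7.31 − 1.48 = 5.83 V.
k_n = μ_nC_ox · (W/L) = 7.8 mA/V².
V_ov = V_GS − V_t = 2.93 − 0.51 = 2.42 V.
Since V_DS = 5.83 V ≥ V_ov = 2.42 V, the device is in saturation.
I_D = ½ k_n V_ov² (1 + λ V_DS) = 0.5 × 7.8 × 2.42² × (1 + 0.087 × 5.83) = 34.4 mA.

Saturation; I_D = 34.4 mA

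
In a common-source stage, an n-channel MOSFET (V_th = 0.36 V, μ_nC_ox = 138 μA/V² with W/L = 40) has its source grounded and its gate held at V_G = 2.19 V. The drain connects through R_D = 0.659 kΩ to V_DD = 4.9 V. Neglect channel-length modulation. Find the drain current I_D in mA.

I_D = 6.24 mA

V_GS = V_G = 2.19 V, so V_ov = 2.19 − 0.36 = 1.83 V.
k_n = μ_nC_ox · (W/L) = 5.52 mA/V².
Assume saturation: I_D = ½ k_n V_ov² = 0.5 × 5.52 × 1.83² = 9.24 mA, giving V_DS = V_DD − I_D R_D = 4.9 − 9.24 × 0.659 = -1.19 V.
But -1.19 V < V_ov = 1.83 V, so the device is actually in triode.
In triode I_D = k_n[V_ov V_DS − ½ V_DS²] and I_D = (V_DD − V_DS)/R_D. Equating: 1.82 V_DS² − 7.657 V_DS + 4.9 = 0, giving V_DS = 0.787 V (the root below V_ov).
I_D = (4.9 − 0.787) / 0.659 = 6.24 mA.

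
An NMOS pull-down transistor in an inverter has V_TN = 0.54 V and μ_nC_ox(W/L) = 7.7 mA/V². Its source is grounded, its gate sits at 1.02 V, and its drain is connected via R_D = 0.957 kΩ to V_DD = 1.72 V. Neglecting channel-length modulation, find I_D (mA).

I_D = 0.887 mA

V_GS = V_G = 1.02 V, so V_ov = 1.02 − 0.54 = 0.48 V.
Assume saturation: I_D = ½ k_n V_ov² = 0.5 × 7.7 × 0.48² = 0.887 mA, giving V_DS = V_DD − I_D R_D = 1.72 − 0.887 × 0.957 = 0.871 V.
V_DS = 0.871 V ≥ V_ov = 0.48 V, confirming saturation.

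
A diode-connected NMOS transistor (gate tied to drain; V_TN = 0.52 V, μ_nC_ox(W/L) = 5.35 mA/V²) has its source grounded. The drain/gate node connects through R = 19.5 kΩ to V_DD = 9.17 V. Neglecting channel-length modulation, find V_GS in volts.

V_GS = 0.918 V

With gate tied to drain, V_GS = V_DS ≥ V_GS − V_TN, so the device is in saturation.
KCL at the drain: ½ k_n (V_GS − V_TN)² = (V_DD − V_GS)/R.
Let x = V_GS − 0.52. Then 52.2 x² + x − 8.65 = 0, giving x = 0.398 V (positive root), so V_GS = 0.918 V.
I_D = (V_DD − V_GS)/R = (9.17 − 0.918) / 19.5 = 0.423 mA.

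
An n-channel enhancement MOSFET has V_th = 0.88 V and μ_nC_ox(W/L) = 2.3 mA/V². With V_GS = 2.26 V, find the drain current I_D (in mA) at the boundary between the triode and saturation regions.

I_D = 2.19 mA

At the boundary V_DS = V_ov = V_GS − V_th = 2.26 − 0.88 = 1.38 V.
I_D = ½ k_n V_ov² = 0.5 × 2.3 × 1.38² = 2.19 mA.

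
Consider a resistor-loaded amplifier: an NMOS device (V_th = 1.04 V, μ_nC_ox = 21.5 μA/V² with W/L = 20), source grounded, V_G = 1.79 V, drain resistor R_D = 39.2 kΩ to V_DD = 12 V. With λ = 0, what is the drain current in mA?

V_GS = V_G = 1.79 V, so V_ov = 1.79 − 1.04 = 0.75 V.
k_n = μ_nC_ox · (W/L) = 0.43 mA/V².
Assume saturation: I_D = ½ k_n V_ov² = 0.5 × 0.43 × 0.75² = 0.121 mA, giving V_DS = V_DD − I_D R_D = 12 − 0.121 × 39.2 = 7.26 V.
V_DS = 7.26 V ≥ V_ov = 0.75 V, confirming saturation.

I_D = 0.121 mA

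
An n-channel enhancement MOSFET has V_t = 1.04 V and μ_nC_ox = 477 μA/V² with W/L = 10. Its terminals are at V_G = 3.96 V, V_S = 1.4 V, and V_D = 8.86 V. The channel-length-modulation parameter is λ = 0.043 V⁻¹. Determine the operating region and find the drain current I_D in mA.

Saturation; I_D = 7.28 mA

V_GS = V_G − V_S = 3.96 − 1.4 = 2.56 V; V_DS = V_D − V_S = 8.86 − 1.4 = 7.46 V.
k_n = μ_nC_ox · (W/L) = 4.77 mA/V².
V_ov = V_GS − V_t = 2.56 − 1.04 = 1.52 V.
Since V_DS = 7.46 V ≥ V_ov = 1.52 V, the device is in saturation.
I_D = ½ k_n V_ov² (1 + λ V_DS) = 0.5 × 4.77 × 1.52² × (1 + 0.043 × 7.46) = 7.28 mA.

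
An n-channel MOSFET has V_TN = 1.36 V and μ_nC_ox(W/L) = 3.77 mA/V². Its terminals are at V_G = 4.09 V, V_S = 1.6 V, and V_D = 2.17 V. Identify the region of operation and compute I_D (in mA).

Triode; I_D = 1.82 mA

V_GS = V_G − V_S = 4.09 − 1.6 = 2.49 V; V_DS = V_D − V_S = 2.17 − 1.6 = 0.57 V.
V_ov = V_GS − V_TN = 2.49 − 1.36 = 1.13 V.
Since V_DS = 0.57 V < V_ov = 1.13 V, the device is in the triode region.
I_D = k_n [V_ov · V_DS − ½ V_DS²] = 3.77 × [1.13 × 0.57 − 0.5 × 0.57²] = 1.82 mA.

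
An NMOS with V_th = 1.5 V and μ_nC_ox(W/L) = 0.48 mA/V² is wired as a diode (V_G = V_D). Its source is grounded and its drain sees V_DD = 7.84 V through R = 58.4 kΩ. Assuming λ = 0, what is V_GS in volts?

V_GS = 2.14 V

With gate tied to drain, V_GS = V_DS ≥ V_GS − V_th, so the device is in saturation.
KCL at the drain: ½ k_n (V_GS − V_th)² = (V_DD − V_GS)/R.
Let x = V_GS − 1.5. Then 14 x² + x − 6.34 = 0, giving x = 0.638 V (positive root), so V_GS = 2.14 V.
I_D = (V_DD − V_GS)/R = (7.84 − 2.14) / 58.4 = 0.0976 mA.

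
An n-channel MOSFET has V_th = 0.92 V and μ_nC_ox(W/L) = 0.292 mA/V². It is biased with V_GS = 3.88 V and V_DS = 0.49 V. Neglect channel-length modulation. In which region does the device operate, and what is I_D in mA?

Triode; I_D = 0.388 mA

V_ov = V_GS − V_th = 3.88 − 0.92 = 2.96 V.
Since V_DS = 0.49 V < V_ov = 2.96 V, the device is in the triode region.
I_D = k_n [V_ov · V_DS − ½ V_DS²] = 0.292 × [2.96 × 0.49 − 0.5 × 0.49²] = 0.388 mA.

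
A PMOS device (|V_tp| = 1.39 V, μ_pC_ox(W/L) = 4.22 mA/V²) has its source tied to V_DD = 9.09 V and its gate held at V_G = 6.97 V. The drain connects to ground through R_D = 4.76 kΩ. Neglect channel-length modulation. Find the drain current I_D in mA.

I_D = 1.12 mA

V_SG = V_DD − V_G = 9.09 − 6.97 = 2.12 V, so V_ov = 2.12 − 1.39 = 0.73 V.
Assume saturation: I_D = ½ k_p V_ov² = 0.5 × 4.22 × 0.73² = 1.12 mA, giving V_SD = V_DD − I_D R_D = 9.09 − 1.12 × 4.76 = 3.74 V.
V_SD = 3.74 V ≥ V_ov = 0.73 V, confirming saturation.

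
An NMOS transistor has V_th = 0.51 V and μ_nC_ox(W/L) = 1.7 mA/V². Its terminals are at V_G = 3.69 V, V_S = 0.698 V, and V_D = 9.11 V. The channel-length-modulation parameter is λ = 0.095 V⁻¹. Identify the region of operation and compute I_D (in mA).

V_GS = V_G − V_S = 3.69 − 0.698 = 2.99 V; V_DS = V_D − V_S = 9.11 − 0.698 = 8.41 V.
V_ov = V_GS − V_th = 2.99 − 0.51 = 2.48 V.
Since V_DS = 8.41 V ≥ V_ov = 2.48 V, the device is in saturation.
I_D = ½ k_n V_ov² (1 + λ V_DS) = 0.5 × 1.7 × 2.48² × (1 + 0.095 × 8.41) = 9.42 mA.

Saturation; I_D = 9.42 mA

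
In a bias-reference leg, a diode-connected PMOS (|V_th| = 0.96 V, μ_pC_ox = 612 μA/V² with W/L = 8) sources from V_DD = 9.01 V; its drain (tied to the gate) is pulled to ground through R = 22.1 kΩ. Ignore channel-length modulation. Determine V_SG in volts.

V_SG = 1.34 V

With gate tied to drain, V_SG = V_SD ≥ V_SG − |V_th|, so the device is in saturation.
k_p = μ_pC_ox · (W/L) = 4.896 mA/V².
KCL at the drain: ½ k_p (V_SG − |V_th|)² = (V_DD − V_SG)/R.
Let x = V_SG − 0.96. Then 54.1 x² + x − 8.05 = 0, giving x = 0.377 V (positive root), so V_SG = 1.34 V.
I_D = (V_DD − V_SG)/R = (9.01 − 1.34) / 22.1 = 0.347 mA.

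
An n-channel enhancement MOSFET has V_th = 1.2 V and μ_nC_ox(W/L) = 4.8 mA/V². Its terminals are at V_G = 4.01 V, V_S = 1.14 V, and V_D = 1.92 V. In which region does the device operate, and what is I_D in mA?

Triode; I_D = 4.79 mA

V_GS = V_G − V_S = 4.01 − 1.14 = 2.87 V; V_DS = V_D − V_S = 1.92 − 1.14 = 0.78 V.
V_ov = V_GS − V_th = 2.87 − 1.2 = 1.67 V.
Since V_DS = 0.78 V < V_ov = 1.67 V, the device is in the triode region.
I_D = k_n [V_ov · V_DS − ½ V_DS²] = 4.8 × [1.67 × 0.78 − 0.5 × 0.78²] = 4.79 mA.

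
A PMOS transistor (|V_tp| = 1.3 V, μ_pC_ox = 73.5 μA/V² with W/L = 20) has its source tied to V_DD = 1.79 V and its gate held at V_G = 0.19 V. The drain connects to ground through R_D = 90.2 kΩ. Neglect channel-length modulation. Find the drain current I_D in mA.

V_SG = V_DD − V_G = 1.79 − 0.19 = 1.6 V, so V_ov = 1.6 − 1.3 = 0.3 V.
k_p = μ_pC_ox · (W/L) = 1.47 mA/V².
Assume saturation: I_D = ½ k_p V_ov² = 0.5 × 1.47 × 0.3² = 0.0662 mA, giving V_SD = V_DD − I_D R_D = 1.79 − 0.0662 × 90.2 = -4.18 V.
But -4.18 V < V_ov = 0.3 V, so the device is actually in triode.
In triode I_D = k_p[V_ov V_SD − ½ V_SD²] and I_D = (V_DD − V_SD)/R_D. Equating: 66.3 V_SD² − 40.78 V_SD + 1.79 = 0, giving V_SD = 0.0476 V (the root below V_ov).
I_D = (1.79 − 0.0476) / 90.2 = 0.0193 mA.

I_D = 0.0193 mA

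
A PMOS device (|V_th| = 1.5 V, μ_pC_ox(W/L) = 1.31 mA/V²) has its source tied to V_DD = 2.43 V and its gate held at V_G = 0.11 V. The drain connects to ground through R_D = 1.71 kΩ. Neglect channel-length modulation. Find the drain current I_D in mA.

V_SG = V_DD − V_G = 2.43 − 0.11 = 2.32 V, so V_ov = 2.32 − 1.5 = 0.82 V.
Assume saturation: I_D = ½ k_p V_ov² = 0.5 × 1.31 × 0.82² = 0.44 mA, giving V_SD = V_DD − I_D R_D = 2.43 − 0.44 × 1.71 = 1.68 V.
V_SD = 1.68 V ≥ V_ov = 0.82 V, confirming saturation.

I_D = 0.440 mA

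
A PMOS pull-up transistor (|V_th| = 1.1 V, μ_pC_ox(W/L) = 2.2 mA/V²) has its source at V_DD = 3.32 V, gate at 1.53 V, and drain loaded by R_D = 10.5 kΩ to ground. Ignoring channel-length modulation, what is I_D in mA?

V_SG = V_DD − V_G = 3.32 − 1.53 = 1.79 V, so V_ov = 1.79 − 1.1 = 0.69 V.
Assume saturation: I_D = ½ k_p V_ov² = 0.5 × 2.2 × 0.69² = 0.524 mA, giving V_SD = V_DD − I_D R_D = 3.32 − 0.524 × 10.5 = -2.18 V.
But -2.18 V < V_ov = 0.69 V, so the device is actually in triode.
In triode I_D = k_p[V_ov V_SD − ½ V_SD²] and I_D = (V_DD − V_SD)/R_D. Equating: 11.6 V_SD² − 16.94 V_SD + 3.32 = 0, giving V_SD = 0.233 V (the root below V_ov).
I_D = (3.32 − 0.233) / 10.5 = 0.294 mA.

I_D = 0.294 mA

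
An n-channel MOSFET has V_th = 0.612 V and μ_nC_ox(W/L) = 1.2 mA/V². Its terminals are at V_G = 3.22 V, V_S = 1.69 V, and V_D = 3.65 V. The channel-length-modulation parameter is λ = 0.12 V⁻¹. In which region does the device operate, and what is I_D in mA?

V_GS = V_G − V_S = 3.22 − 1.69 = 1.53 V; V_DS = V_D − V_S = 3.65 − 1.69 = 1.96 V.
V_ov = V_GS − V_th = 1.53 − 0.612 = 0.918 V.
Since V_DS = 1.96 V ≥ V_ov = 0.918 V, the device is in saturation.
I_D = ½ k_n V_ov² (1 + λ V_DS) = 0.5 × 1.2 × 0.918² × (1 + 0.12 × 1.96) = 0.625 mA.

Saturation; I_D = 0.625 mA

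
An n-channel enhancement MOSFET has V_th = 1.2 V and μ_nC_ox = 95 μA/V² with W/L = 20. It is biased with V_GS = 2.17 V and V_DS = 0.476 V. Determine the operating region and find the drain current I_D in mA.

Triode; I_D = 0.662 mA

k_n = μ_nC_ox · (W/L) = 1.9 mA/V².
V_ov = V_GS − V_th = 2.17 − 1.2 = 0.97 V.
Since V_DS = 0.476 V < V_ov = 0.97 V, the device is in the triode region.
I_D = k_n [V_ov · V_DS − ½ V_DS²] = 1.9 × [0.97 × 0.476 − 0.5 × 0.476²] = 0.662 mA.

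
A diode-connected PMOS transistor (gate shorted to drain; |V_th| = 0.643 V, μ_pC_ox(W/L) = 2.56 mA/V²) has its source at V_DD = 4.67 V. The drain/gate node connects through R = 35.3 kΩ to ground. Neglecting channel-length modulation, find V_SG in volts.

V_SG = 0.931 V

With gate tied to drain, V_SG = V_SD ≥ V_SG − |V_th|, so the device is in saturation.
KCL at the drain: ½ k_p (V_SG − |V_th|)² = (V_DD − V_SG)/R.
Let x = V_SG − 0.643. Then 45.2 x² + x − 4.027 = 0, giving x = 0.288 V (positive root), so V_SG = 0.931 V.
I_D = (V_DD − V_SG)/R = (4.67 − 0.931) / 35.3 = 0.106 mA.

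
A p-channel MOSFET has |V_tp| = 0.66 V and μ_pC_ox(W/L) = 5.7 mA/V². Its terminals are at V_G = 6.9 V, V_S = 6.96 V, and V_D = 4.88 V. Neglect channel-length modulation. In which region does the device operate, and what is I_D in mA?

Cutoff; I_D = 0 mA

V_SG = V_S − V_G = 6.96 − 6.9 = 0.06 V; V_SD = V_S − V_D = 6.96 − 4.88 = 2.08 V.
V_SG = 0.06 V < |V_tp| = 0.66 V, so the transistor is in cutoff.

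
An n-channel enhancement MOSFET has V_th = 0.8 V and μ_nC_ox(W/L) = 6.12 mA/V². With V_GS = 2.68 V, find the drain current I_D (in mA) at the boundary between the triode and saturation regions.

I_D = 10.8 mA

At the boundary V_DS = V_ov = V_GS − V_th = 2.68 − 0.8 = 1.88 V.
I_D = ½ k_n V_ov² = 0.5 × 6.12 × 1.88² = 10.8 mA.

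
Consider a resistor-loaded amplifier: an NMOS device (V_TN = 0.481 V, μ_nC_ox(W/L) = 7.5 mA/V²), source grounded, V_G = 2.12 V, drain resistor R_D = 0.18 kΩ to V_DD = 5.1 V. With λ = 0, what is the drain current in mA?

I_D = 10.1 mA

V_GS = V_G = 2.12 V, so V_ov = 2.12 − 0.481 = 1.64 V.
Assume saturation: I_D = ½ k_n V_ov² = 0.5 × 7.5 × 1.64² = 10.1 mA, giving V_DS = V_DD − I_D R_D = 5.1 − 10.1 × 0.18 = 3.29 V.
V_DS = 3.29 V ≥ V_ov = 1.64 V, confirming saturation.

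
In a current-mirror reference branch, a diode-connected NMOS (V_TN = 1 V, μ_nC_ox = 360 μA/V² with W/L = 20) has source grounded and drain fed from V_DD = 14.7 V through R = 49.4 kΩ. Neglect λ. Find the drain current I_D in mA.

With gate tied to drain, V_GS = V_DS ≥ V_GS − V_TN, so the device is in saturation.
k_n = μ_nC_ox · (W/L) = 7.2 mA/V².
KCL at the drain: ½ k_n (V_GS − V_TN)² = (V_DD − V_GS)/R.
Let x = V_GS − 1. Then 178 x² + x − 13.7 = 0, giving x = 0.275 V (positive root), so V_GS = 1.27 V.
I_D = (V_DD − V_GS)/R = (14.7 − 1.27) / 49.4 = 0.272 mA.

I_D = 0.272 mA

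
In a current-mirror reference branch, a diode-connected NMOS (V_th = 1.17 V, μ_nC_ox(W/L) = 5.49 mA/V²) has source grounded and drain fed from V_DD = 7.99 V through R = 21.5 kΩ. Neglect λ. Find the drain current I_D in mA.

I_D = 0.302 mA

With gate tied to drain, V_GS = V_DS ≥ V_GS − V_th, so the device is in saturation.
KCL at the drain: ½ k_n (V_GS − V_th)² = (V_DD − V_GS)/R.
Let x = V_GS − 1.17. Then 59 x² + x − 6.82 = 0, giving x = 0.332 V (positive root), so V_GS = 1.5 V.
I_D = (V_DD − V_GS)/R = (7.99 − 1.5) / 21.5 = 0.302 mA.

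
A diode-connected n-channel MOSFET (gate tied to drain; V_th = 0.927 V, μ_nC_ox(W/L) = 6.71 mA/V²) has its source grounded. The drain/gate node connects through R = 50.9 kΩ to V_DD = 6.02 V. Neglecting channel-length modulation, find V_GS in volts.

With gate tied to drain, V_GS = V_DS ≥ V_GS − V_th, so the device is in saturation.
KCL at the drain: ½ k_n (V_GS − V_th)² = (V_DD − V_GS)/R.
Let x = V_GS − 0.927. Then 171 x² + x − 5.093 = 0, giving x = 0.17 V (positive root), so V_GS = 1.1 V.
I_D = (V_DD − V_GS)/R = (6.02 − 1.1) / 50.9 = 0.0967 mA.

V_GS = 1.10 V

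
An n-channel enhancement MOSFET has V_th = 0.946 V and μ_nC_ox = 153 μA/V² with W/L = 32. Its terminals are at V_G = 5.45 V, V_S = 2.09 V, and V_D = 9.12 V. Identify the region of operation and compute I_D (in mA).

V_GS = V_G − V_S = 5.45 − 2.09 = 3.36 V; V_DS = V_D − V_S = 9.12 − 2.09 = 7.03 V.
k_n = μ_nC_ox · (W/L) = 4.896 mA/V².
V_ov = V_GS − V_th = 3.36 − 0.946 = 2.41 V.
Since V_DS = 7.03 V ≥ V_ov = 2.41 V, the device is in saturation.
I_D = ½ k_n V_ov² = 0.5 × 4.896 × 2.41² = 14.3 mA.

Saturation; I_D = 14.3 mA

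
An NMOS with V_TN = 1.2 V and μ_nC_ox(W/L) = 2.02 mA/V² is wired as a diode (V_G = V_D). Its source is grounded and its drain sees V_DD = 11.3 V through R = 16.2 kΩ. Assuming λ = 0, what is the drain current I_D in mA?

I_D = 0.577 mA

With gate tied to drain, V_GS = V_DS ≥ V_GS − V_TN, so the device is in saturation.
KCL at the drain: ½ k_n (V_GS − V_TN)² = (V_DD − V_GS)/R.
Let x = V_GS − 1.2. Then 16.4 x² + x − 10.1 = 0, giving x = 0.756 V (positive root), so V_GS = 1.96 V.
I_D = (V_DD − V_GS)/R = (11.3 − 1.96) / 16.2 = 0.577 mA.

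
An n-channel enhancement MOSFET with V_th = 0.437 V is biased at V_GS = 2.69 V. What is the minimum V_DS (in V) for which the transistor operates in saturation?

The boundary between triode and saturation is V_DS = V_GS − V_th = V_ov.
V_ov = 2.69 − 0.437 = 2.25 V.

V_DS,sat = 2.25 V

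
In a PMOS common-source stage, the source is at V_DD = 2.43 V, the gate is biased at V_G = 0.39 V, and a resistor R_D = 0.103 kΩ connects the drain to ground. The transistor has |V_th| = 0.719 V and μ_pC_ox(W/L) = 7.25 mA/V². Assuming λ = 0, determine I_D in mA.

I_D = 6.33 mA

V_SG = V_DD − V_G = 2.43 − 0.39 = 2.04 V, so V_ov = 2.04 − 0.719 = 1.32 V.
Assume saturation: I_D = ½ k_p V_ov² = 0.5 × 7.25 × 1.32² = 6.33 mA, giving V_SD = V_DD − I_D R_D = 2.43 − 6.33 × 0.103 = 1.78 V.
V_SD = 1.78 V ≥ V_ov = 1.32 V, confirming saturation.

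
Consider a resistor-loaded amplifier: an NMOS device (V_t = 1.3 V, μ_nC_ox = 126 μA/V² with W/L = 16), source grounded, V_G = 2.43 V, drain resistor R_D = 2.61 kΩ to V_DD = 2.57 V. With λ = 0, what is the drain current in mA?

I_D = 0.814 mA

V_GS = V_G = 2.43 V, so V_ov = 2.43 − 1.3 = 1.13 V.
k_n = μ_nC_ox · (W/L) = 2.016 mA/V².
Assume saturation: I_D = ½ k_n V_ov² = 0.5 × 2.016 × 1.13² = 1.29 mA, giving V_DS = V_DD − I_D R_D = 2.57 − 1.29 × 2.61 = -0.789 V.
But -0.789 V < V_ov = 1.13 V, so the device is actually in triode.
In triode I_D = k_n[V_ov V_DS − ½ V_DS²] and I_D = (V_DD − V_DS)/R_D. Equating: 2.63 V_DS² − 6.946 V_DS + 2.57 = 0, giving V_DS = 0.445 V (the root below V_ov).
I_D = (2.57 − 0.445) / 2.61 = 0.814 mA.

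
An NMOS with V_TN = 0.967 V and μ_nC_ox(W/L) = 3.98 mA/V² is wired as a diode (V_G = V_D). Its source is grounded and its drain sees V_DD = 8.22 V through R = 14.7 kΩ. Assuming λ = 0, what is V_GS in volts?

V_GS = 1.45 V

With gate tied to drain, V_GS = V_DS ≥ V_GS − V_TN, so the device is in saturation.
KCL at the drain: ½ k_n (V_GS − V_TN)² = (V_DD − V_GS)/R.
Let x = V_GS − 0.967. Then 29.3 x² + x − 7.253 = 0, giving x = 0.481 V (positive root), so V_GS = 1.45 V.
I_D = (V_DD − V_GS)/R = (8.22 − 1.45) / 14.7 = 0.461 mA.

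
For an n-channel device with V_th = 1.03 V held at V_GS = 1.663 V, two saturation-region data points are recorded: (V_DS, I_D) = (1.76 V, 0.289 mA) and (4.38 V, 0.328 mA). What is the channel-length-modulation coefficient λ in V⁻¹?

With V_GS fixed, I_D ∝ (1 + λ V_DS) in saturation, so I_D2/I_D1 = (1 + λ V_DS2)/(1 + λ V_DS1).
0.328/0.289 = 1.135 = (1 + 4.38 λ)/(1 + 1.76 λ).
Solving: λ (I_D1 V_DS2 − I_D2 V_DS1) = I_D2 − I_D1, so λ = (0.328 − 0.289) / (0.289 × 4.38 − 0.328 × 1.76) = 0.039 / 0.689 = 0.0566 V⁻¹.

λ = 0.0566 V⁻¹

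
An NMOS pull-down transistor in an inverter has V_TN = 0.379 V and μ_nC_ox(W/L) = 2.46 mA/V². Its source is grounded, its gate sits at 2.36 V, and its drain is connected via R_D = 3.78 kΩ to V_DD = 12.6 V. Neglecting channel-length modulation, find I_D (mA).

I_D = 3.12 mA

V_GS = V_G = 2.36 V, so V_ov = 2.36 − 0.379 = 1.98 V.
Assume saturation: I_D = ½ k_n V_ov² = 0.5 × 2.46 × 1.98² = 4.83 mA, giving V_DS = V_DD − I_D R_D = 12.6 − 4.83 × 3.78 = -5.65 V.
But -5.65 V < V_ov = 1.98 V, so the device is actually in triode.
In triode I_D = k_n[V_ov V_DS − ½ V_DS²] and I_D = (V_DD − V_DS)/R_D. Equating: 4.65 V_DS² − 19.42 V_DS + 12.6 = 0, giving V_DS = 0.803 V (the root below V_ov).
I_D = (12.6 − 0.803) / 3.78 = 3.12 mA.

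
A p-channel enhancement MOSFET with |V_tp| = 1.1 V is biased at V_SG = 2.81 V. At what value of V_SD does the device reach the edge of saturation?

The boundary between triode and saturation is V_SD = V_SG − |V_tp| = V_ov.
V_ov = 2.81 − 1.1 = 1.71 V.

V_SD,sat = 1.71 V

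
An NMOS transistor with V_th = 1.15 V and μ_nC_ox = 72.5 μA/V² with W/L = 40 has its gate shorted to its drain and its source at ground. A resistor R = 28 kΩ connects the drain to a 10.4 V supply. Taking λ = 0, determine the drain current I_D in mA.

With gate tied to drain, V_GS = V_DS ≥ V_GS − V_th, so the device is in saturation.
k_n = μ_nC_ox · (W/L) = 2.9 mA/V².
KCL at the drain: ½ k_n (V_GS − V_th)² = (V_DD − V_GS)/R.
Let x = V_GS − 1.15. Then 40.6 x² + x − 9.25 = 0, giving x = 0.465 V (positive root), so V_GS = 1.62 V.
I_D = (V_DD − V_GS)/R = (10.4 − 1.62) / 28 = 0.314 mA.

I_D = 0.314 mA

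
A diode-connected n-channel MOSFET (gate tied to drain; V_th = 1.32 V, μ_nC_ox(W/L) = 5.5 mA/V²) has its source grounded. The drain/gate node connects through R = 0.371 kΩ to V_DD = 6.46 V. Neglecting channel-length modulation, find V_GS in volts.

V_GS = 3.13 V

With gate tied to drain, V_GS = V_DS ≥ V_GS − V_th, so the device is in saturation.
KCL at the drain: ½ k_n (V_GS − V_th)² = (V_DD − V_GS)/R.
Let x = V_GS − 1.32. Then 1.02 x² + x − 5.14 = 0, giving x = 1.81 V (positive root), so V_GS = 3.13 V.
I_D = (V_DD − V_GS)/R = (6.46 − 3.13) / 0.371 = 8.98 mA.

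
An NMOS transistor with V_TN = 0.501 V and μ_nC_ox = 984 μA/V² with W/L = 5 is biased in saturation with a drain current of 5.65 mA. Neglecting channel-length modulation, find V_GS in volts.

V_GS = 2.02 V

k_n = μ_nC_ox · (W/L) = 4.92 mA/V².
In saturation I_D = ½ k_n (V_GS − V_TN)², so V_GS − V_TN = √(2 I_D / k_n) = √(2 × 5.65 / 4.92) = 1.52 V.
V_GS = 0.501 + 1.52 = 2.02 V.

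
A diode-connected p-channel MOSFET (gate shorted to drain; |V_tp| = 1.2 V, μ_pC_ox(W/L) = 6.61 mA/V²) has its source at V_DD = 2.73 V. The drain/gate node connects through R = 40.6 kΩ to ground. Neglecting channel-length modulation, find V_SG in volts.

V_SG = 1.30 V

With gate tied to drain, V_SG = V_SD ≥ V_SG − |V_tp|, so the device is in saturation.
KCL at the drain: ½ k_p (V_SG − |V_tp|)² = (V_DD − V_SG)/R.
Let x = V_SG − 1.2. Then 134 x² + x − 1.53 = 0, giving x = 0.103 V (positive root), so V_SG = 1.3 V.
I_D = (V_DD − V_SG)/R = (2.73 − 1.3) / 40.6 = 0.0351 mA.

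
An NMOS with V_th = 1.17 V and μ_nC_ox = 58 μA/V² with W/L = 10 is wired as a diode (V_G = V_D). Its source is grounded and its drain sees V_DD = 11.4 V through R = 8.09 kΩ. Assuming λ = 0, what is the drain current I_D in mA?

I_D = 1.03 mA

With gate tied to drain, V_GS = V_DS ≥ V_GS − V_th, so the device is in saturation.
k_n = μ_nC_ox · (W/L) = 0.58 mA/V².
KCL at the drain: ½ k_n (V_GS − V_th)² = (V_DD − V_GS)/R.
Let x = V_GS − 1.17. Then 2.35 x² + x − 10.23 = 0, giving x = 1.89 V (positive root), so V_GS = 3.06 V.
I_D = (V_DD − V_GS)/R = (11.4 − 3.06) / 8.09 = 1.03 mA.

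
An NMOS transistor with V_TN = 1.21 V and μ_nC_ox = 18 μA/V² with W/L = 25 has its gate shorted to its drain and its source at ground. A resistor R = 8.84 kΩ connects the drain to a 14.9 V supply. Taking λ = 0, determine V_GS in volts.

V_GS = 3.59 V

With gate tied to drain, V_GS = V_DS ≥ V_GS − V_TN, so the device is in saturation.
k_n = μ_nC_ox · (W/L) = 0.45 mA/V².
KCL at the drain: ½ k_n (V_GS − V_TN)² = (V_DD − V_GS)/R.
Let x = V_GS − 1.21. Then 1.99 x² + x − 13.69 = 0, giving x = 2.38 V (positive root), so V_GS = 3.59 V.
I_D = (V_DD − V_GS)/R = (14.9 − 3.59) / 8.84 = 1.28 mA.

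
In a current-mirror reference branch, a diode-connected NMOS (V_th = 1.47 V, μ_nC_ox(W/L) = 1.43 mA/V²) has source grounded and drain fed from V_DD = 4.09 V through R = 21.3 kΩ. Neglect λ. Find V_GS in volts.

With gate tied to drain, V_GS = V_DS ≥ V_GS − V_th, so the device is in saturation.
KCL at the drain: ½ k_n (V_GS − V_th)² = (V_DD − V_GS)/R.
Let x = V_GS − 1.47. Then 15.2 x² + x − 2.62 = 0, giving x = 0.383 V (positive root), so V_GS = 1.85 V.
I_D = (V_DD − V_GS)/R = (4.09 − 1.85) / 21.3 = 0.105 mA.

V_GS = 1.85 V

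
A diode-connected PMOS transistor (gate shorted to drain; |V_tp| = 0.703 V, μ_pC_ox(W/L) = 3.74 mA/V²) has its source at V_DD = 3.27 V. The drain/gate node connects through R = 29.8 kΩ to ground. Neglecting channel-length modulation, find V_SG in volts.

With gate tied to drain, V_SG = V_SD ≥ V_SG − |V_tp|, so the device is in saturation.
KCL at the drain: ½ k_p (V_SG − |V_tp|)² = (V_DD − V_SG)/R.
Let x = V_SG − 0.703. Then 55.7 x² + x − 2.567 = 0, giving x = 0.206 V (positive root), so V_SG = 0.909 V.
I_D = (V_DD − V_SG)/R = (3.27 − 0.909) / 29.8 = 0.0792 mA.

V_SG = 0.909 V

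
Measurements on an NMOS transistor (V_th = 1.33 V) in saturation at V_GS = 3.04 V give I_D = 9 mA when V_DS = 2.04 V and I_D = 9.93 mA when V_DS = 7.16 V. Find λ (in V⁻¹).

λ = 0.0210 V⁻¹

With V_GS fixed, I_D ∝ (1 + λ V_DS) in saturation, so I_D2/I_D1 = (1 + λ V_DS2)/(1 + λ V_DS1).
9.93/9 = 1.103 = (1 + 7.16 λ)/(1 + 2.04 λ).
Solving: λ (I_D1 V_DS2 − I_D2 V_DS1) = I_D2 − I_D1, so λ = (9.93 − 9) / (9 × 7.16 − 9.93 × 2.04) = 0.93 / 44.2 = 0.021 V⁻¹.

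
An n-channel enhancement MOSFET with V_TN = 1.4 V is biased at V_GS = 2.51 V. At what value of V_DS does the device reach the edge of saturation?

V_DS,sat = 1.11 V

The boundary between triode and saturation is V_DS = V_GS − V_TN = V_ov.
V_ov = 2.51 − 1.4 = 1.11 V.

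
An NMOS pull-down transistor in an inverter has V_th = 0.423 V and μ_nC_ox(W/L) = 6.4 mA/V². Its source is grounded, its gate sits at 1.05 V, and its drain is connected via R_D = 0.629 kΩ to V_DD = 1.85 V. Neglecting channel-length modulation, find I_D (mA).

I_D = 1.26 mA

V_GS = V_G = 1.05 V, so V_ov = 1.05 − 0.423 = 0.627 V.
Assume saturation: I_D = ½ k_n V_ov² = 0.5 × 6.4 × 0.627² = 1.26 mA, giving V_DS = V_DD − I_D R_D = 1.85 − 1.26 × 0.629 = 1.06 V.
V_DS = 1.06 V ≥ V_ov = 0.627 V, confirming saturation.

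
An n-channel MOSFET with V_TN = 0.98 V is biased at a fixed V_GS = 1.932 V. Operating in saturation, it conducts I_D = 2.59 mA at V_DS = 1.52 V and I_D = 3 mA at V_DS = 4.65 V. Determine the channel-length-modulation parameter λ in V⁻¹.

λ = 0.0548 V⁻¹

With V_GS fixed, I_D ∝ (1 + λ V_DS) in saturation, so I_D2/I_D1 = (1 + λ V_DS2)/(1 + λ V_DS1).
3/2.59 = 1.158 = (1 + 4.65 λ)/(1 + 1.52 λ).
Solving: λ (I_D1 V_DS2 − I_D2 V_DS1) = I_D2 − I_D1, so λ = (3 − 2.59) / (2.59 × 4.65 − 3 × 1.52) = 0.41 / 7.48 = 0.0548 V⁻¹.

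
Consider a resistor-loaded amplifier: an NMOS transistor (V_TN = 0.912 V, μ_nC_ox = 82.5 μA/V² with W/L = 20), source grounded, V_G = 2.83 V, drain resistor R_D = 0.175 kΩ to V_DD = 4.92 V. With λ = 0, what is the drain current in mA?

I_D = 3.03 mA

V_GS = V_G = 2.83 V, so V_ov = 2.83 − 0.912 = 1.92 V.
k_n = μ_nC_ox · (W/L) = 1.65 mA/V².
Assume saturation: I_D = ½ k_n V_ov² = 0.5 × 1.65 × 1.92² = 3.03 mA, giving V_DS = V_DD − I_D R_D = 4.92 − 3.03 × 0.175 = 4.39 V.
V_DS = 4.39 V ≥ V_ov = 1.92 V, confirming saturation.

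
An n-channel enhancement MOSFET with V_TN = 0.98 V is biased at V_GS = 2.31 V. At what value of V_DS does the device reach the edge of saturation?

The boundary between triode and saturation is V_DS = V_GS − V_TN = V_ov.
V_ov = 2.31 − 0.98 = 1.33 V.

V_DS,sat = 1.33 V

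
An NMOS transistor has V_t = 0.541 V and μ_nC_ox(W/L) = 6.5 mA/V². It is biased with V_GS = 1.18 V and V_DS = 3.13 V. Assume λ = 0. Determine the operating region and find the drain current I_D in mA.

V_ov = V_GS − V_t = 1.18 − 0.541 = 0.639 V.
Since V_DS = 3.13 V ≥ V_ov = 0.639 V, the device is in saturation.
I_D = ½ k_n V_ov² = 0.5 × 6.5 × 0.639² = 1.33 mA.

Saturation; I_D = 1.33 mA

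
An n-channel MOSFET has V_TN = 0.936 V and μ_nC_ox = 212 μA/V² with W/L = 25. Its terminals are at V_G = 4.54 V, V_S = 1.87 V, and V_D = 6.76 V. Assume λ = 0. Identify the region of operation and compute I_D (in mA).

V_GS = V_G − V_S = 4.54 − 1.87 = 2.67 V; V_DS = V_D − V_S = 6.76 − 1.87 = 4.89 V.
k_n = μ_nC_ox · (W/L) = 5.3 mA/V².
V_ov = V_GS − V_TN = 2.67 − 0.936 = 1.73 V.
Since V_DS = 4.89 V ≥ V_ov = 1.73 V, the device is in saturation.
I_D = ½ k_n V_ov² = 0.5 × 5.3 × 1.73² = 7.97 mA.

Saturation; I_D = 7.97 mA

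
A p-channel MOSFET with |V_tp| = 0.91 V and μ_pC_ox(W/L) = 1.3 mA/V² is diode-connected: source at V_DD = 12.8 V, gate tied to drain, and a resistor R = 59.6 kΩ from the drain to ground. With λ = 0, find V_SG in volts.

With gate tied to drain, V_SG = V_SD ≥ V_SG − |V_tp|, so the device is in saturation.
KCL at the drain: ½ k_p (V_SG − |V_tp|)² = (V_DD − V_SG)/R.
Let x = V_SG − 0.91. Then 38.7 x² + x − 11.89 = 0, giving x = 0.541 V (positive root), so V_SG = 1.45 V.
I_D = (V_DD − V_SG)/R = (12.8 − 1.45) / 59.6 = 0.19 mA.

V_SG = 1.45 V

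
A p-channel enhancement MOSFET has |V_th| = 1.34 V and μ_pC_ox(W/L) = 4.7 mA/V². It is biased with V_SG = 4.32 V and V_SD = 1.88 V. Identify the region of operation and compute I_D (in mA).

V_ov = V_SG − |V_th| = 4.32 − 1.34 = 2.98 V.
Since V_SD = 1.88 V < V_ov = 2.98 V, the device is in the triode region.
I_D = k_p [V_ov · V_SD − ½ V_SD²] = 4.7 × [2.98 × 1.88 − 0.5 × 1.88²] = 18 mA.

Triode; I_D = 18.0 mA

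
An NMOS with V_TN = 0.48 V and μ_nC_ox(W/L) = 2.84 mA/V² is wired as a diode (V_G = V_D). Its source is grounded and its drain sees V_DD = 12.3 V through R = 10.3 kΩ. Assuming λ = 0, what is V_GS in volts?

With gate tied to drain, V_GS = V_DS ≥ V_GS − V_TN, so the device is in saturation.
KCL at the drain: ½ k_n (V_GS − V_TN)² = (V_DD − V_GS)/R.
Let x = V_GS − 0.48. Then 14.6 x² + x − 11.82 = 0, giving x = 0.865 V (positive root), so V_GS = 1.35 V.
I_D = (V_DD − V_GS)/R = (12.3 − 1.35) / 10.3 = 1.06 mA.

V_GS = 1.35 V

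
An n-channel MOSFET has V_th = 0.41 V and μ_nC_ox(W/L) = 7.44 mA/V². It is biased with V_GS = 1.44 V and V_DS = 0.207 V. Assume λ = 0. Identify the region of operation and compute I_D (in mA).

Triode; I_D = 1.43 mA

V_ov = V_GS − V_th = 1.44 − 0.41 = 1.03 V.
Since V_DS = 0.207 V < V_ov = 1.03 V, the device is in the triode region.
I_D = k_n [V_ov · V_DS − ½ V_DS²] = 7.44 × [1.03 × 0.207 − 0.5 × 0.207²] = 1.43 mA.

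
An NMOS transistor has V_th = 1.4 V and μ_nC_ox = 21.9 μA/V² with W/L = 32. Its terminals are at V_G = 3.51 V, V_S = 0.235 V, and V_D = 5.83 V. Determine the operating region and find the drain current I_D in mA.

Saturation; I_D = 1.23 mA

V_GS = V_G − V_S = 3.51 − 0.235 = 3.27 V; V_DS = V_D − V_S = 5.83 − 0.235 = 5.59 V.
k_n = μ_nC_ox · (W/L) = 0.7008 mA/V².
V_ov = V_GS − V_th = 3.27 − 1.4 = 1.88 V.
Since V_DS = 5.59 V ≥ V_ov = 1.88 V, the device is in saturation.
I_D = ½ k_n V_ov² = 0.5 × 0.7008 × 1.88² = 1.23 mA.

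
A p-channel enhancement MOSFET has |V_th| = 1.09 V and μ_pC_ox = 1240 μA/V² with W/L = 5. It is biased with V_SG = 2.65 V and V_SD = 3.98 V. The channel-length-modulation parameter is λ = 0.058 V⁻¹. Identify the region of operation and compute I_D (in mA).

k_p = μ_pC_ox · (W/L) = 6.2 mA/V².
V_ov = V_SG − |V_th| = 2.65 − 1.09 = 1.56 V.
Since V_SD = 3.98 V ≥ V_ov = 1.56 V, the device is in saturation.
I_D = ½ k_p V_ov² (1 + λ V_SD) = 0.5 × 6.2 × 1.56² × (1 + 0.058 × 3.98) = 9.29 mA.

Saturation; I_D = 9.29 mA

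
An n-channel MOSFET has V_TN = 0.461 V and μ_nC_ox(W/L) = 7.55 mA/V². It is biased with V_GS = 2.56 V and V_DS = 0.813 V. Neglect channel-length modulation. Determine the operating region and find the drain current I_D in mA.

V_ov = V_GS − V_TN = 2.56 − 0.461 = 2.1 V.
Since V_DS = 0.813 V < V_ov = 2.1 V, the device is in the triode region.
I_D = k_n [V_ov · V_DS − ½ V_DS²] = 7.55 × [2.1 × 0.813 − 0.5 × 0.813²] = 10.4 mA.

Triode; I_D = 10.4 mA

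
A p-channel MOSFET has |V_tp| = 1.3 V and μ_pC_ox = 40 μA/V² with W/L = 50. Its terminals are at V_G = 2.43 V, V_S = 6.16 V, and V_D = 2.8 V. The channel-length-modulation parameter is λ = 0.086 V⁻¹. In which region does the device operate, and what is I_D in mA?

V_SG = V_S − V_G = 6.16 − 2.43 = 3.73 V; V_SD = V_S − V_D = 6.16 − 2.8 = 3.36 V.
k_p = μ_pC_ox · (W/L) = 2 mA/V².
V_ov = V_SG − |V_tp| = 3.73 − 1.3 = 2.43 V.
Since V_SD = 3.36 V ≥ V_ov = 2.43 V, the device is in saturation.
I_D = ½ k_p V_ov² (1 + λ V_SD) = 0.5 × 2 × 2.43² × (1 + 0.086 × 3.36) = 7.61 mA.

Saturation; I_D = 7.61 mA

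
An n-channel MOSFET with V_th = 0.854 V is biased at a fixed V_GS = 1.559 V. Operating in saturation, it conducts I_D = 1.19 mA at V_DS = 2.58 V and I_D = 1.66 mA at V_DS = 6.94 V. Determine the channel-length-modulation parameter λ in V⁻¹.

λ = 0.118 V⁻¹

With V_GS fixed, I_D ∝ (1 + λ V_DS) in saturation, so I_D2/I_D1 = (1 + λ V_DS2)/(1 + λ V_DS1).
1.66/1.19 = 1.395 = (1 + 6.94 λ)/(1 + 2.58 λ).
Solving: λ (I_D1 V_DS2 − I_D2 V_DS1) = I_D2 − I_D1, so λ = (1.66 − 1.19) / (1.19 × 6.94 − 1.66 × 2.58) = 0.47 / 3.98 = 0.118 V⁻¹.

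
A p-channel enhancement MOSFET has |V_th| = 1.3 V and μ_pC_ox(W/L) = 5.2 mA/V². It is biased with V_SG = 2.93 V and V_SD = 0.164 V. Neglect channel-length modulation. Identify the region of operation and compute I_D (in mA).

V_ov = V_SG − |V_th| = 2.93 − 1.3 = 1.63 V.
Since V_SD = 0.164 V < V_ov = 1.63 V, the device is in the triode region.
I_D = k_p [V_ov · V_SD − ½ V_SD²] = 5.2 × [1.63 × 0.164 − 0.5 × 0.164²] = 1.32 mA.

Triode; I_D = 1.32 mA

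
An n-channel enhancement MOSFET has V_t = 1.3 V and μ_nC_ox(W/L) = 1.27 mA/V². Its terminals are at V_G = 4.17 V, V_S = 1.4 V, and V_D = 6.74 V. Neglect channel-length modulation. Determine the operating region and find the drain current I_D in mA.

Saturation; I_D = 1.37 mA

V_GS = V_G − V_S = 4.17 − 1.4 = 2.77 V; V_DS = V_D − V_S = 6.74 − 1.4 = 5.34 V.
V_ov = V_GS − V_t = 2.77 − 1.3 = 1.47 V.
Since V_DS = 5.34 V ≥ V_ov = 1.47 V, the device is in saturation.
I_D = ½ k_n V_ov² = 0.5 × 1.27 × 1.47² = 1.37 mA.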